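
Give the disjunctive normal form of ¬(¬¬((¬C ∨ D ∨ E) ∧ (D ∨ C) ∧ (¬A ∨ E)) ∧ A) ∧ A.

(¬D ∧ ¬C ∧ A) ∨ (A ∧ ¬E)

¬(¬¬((¬C ∨ D ∨ E) ∧ (D ∨ C) ∧ (¬A ∨ E)) ∧ A) ∧ A
≡ (¬¬¬((¬C ∨ D ∨ E) ∧ (D ∨ C) ∧ (¬A ∨ E)) ∨ ¬A) ∧ A   (De Morgan)
≡ (¬((¬C ∨ D ∨ E) ∧ (D ∨ C) ∧ (¬A ∨ E)) ∨ ¬A) ∧ A   (double negation)
≡ (¬(¬C ∨ D ∨ E) ∨ ¬(D ∨ C) ∨ ¬(¬A ∨ E) ∨ ¬A) ∧ A   (De Morgan)
≡ ((¬¬C ∧ ¬D ∧ ¬E) ∨ ¬(D ∨ C) ∨ ¬(¬A ∨ E) ∨ ¬A) ∧ A   (De Morgan)
≡ ((C ∧ ¬D ∧ ¬E) ∨ ¬(D ∨ C) ∨ ¬(¬A ∨ E) ∨ ¬A) ∧ A   (double negation)
≡ ((C ∧ ¬D ∧ ¬E) ∨ (¬D ∧ ¬C) ∨ ¬(¬A ∨ E) ∨ ¬A) ∧ A   (De Morgan)
≡ ((C ∧ ¬D ∧ ¬E) ∨ (¬D ∧ ¬C) ∨ (¬¬A ∧ ¬E) ∨ ¬A) ∧ A   (De Morgan)
≡ ((C ∧ ¬D ∧ ¬E) ∨ (¬D ∧ ¬C) ∨ (A ∧ ¬E) ∨ ¬A) ∧ A   (double negation)
≡ (C ∧ ¬D ∧ ¬E ∧ A) ∨ (¬D ∧ ¬C ∧ A) ∨ (A ∧ ¬E ∧ A) ∨ (¬A ∧ A)   (distribute ∧ over ∨)
≡ (¬D ∧ ¬C ∧ A) ∨ (A ∧ ¬E)   (simplify)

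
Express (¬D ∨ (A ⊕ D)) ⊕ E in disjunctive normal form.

(¬D ∨ (A ⊕ D)) ⊕ E
⇔ ((¬D ∨ (A ⊕ D)) ∧ ¬E) ∨ (¬(¬D ∨ (A ⊕ D)) ∧ E)
⇔ ((¬D ∨ (A ∧ ¬D) ∨ (¬A ∧ D)) ∧ ¬E) ∨ (¬(¬D ∨ (A ⊕ D)) ∧ E)
⇔ ((¬D ∨ (A ∧ ¬D) ∨ (¬A ∧ D)) ∧ ¬E) ∨ (¬(¬D ∨ (A ∧ ¬D) ∨ (¬A ∧ D)) ∧ E)
⇔ ((¬D ∨ (A ∧ ¬D) ∨ (¬A ∧ D)) ∧ ¬E) ∨ (¬¬D ∧ ¬(A ∧ ¬D) ∧ ¬(¬A ∧ D) ∧ E)
⇔ ((¬D ∨ (A ∧ ¬D) ∨ (¬A ∧ D)) ∧ ¬E) ∨ (D ∧ ¬(A ∧ ¬D) ∧ ¬(¬A ∧ D) ∧ E)
⇔ ((¬D ∨ (A ∧ ¬D) ∨ (¬A ∧ D)) ∧ ¬E) ∨ (D ∧ (¬A ∨ ¬¬D) ∧ ¬(¬A ∧ D) ∧ E)
⇔ ((¬D ∨ (A ∧ ¬D) ∨ (¬A ∧ D)) ∧ ¬E) ∨ (D ∧ (¬A ∨ D) ∧ ¬(¬A ∧ D) ∧ E)
⇔ ((¬D ∨ (A ∧ ¬D) ∨ (¬A ∧ D)) ∧ ¬E) ∨ (D ∧ (¬A ∨ D) ∧ (¬¬A ∨ ¬D) ∧ E)
⇔ ((¬D ∨ (A ∧ ¬D) ∨ (¬A ∧ D)) ∧ ¬E) ∨ (D ∧ (¬A ∨ D) ∧ (A ∨ ¬D) ∧ E)
⇔ (¬D ∧ ¬E) ∨ (A ∧ ¬D ∧ ¬E) ∨ (¬A ∧ D ∧ ¬E) ∨ (D ∧ ¬A ∧ A ∧ E) ∨ (D ∧ ¬A ∧ ¬D ∧ E) ∨ (D ∧ D ∧ A ∧ E) ∨ (D ∧ D ∧ ¬D ∧ E)
⇔ (¬D ∧ ¬E) ∨ (¬A ∧ D ∧ ¬E) ∨ (D ∧ A ∧ E)

(¬D ∧ ¬E) ∨ (¬A ∧ D ∧ ¬E) ∨ (D ∧ A ∧ E)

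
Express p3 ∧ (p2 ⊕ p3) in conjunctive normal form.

p3 ∧ (p2 ⊕ p3)
≡ p3 ∧ (p2 ∨ p3) ∧ ¬(p2 ∧ p3)   [expand ⊕]
≡ p3 ∧ (p2 ∨ p3) ∧ (¬p2 ∨ ¬p3)   [De Morgan]
≡ p3 ∧ (¬p2 ∨ ¬p3)   [simplify]

p3 ∧ (¬p2 ∨ ¬p3)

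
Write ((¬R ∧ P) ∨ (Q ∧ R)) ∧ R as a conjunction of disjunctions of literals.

((¬R ∧ P) ∨ (Q ∧ R)) ∧ R
⇔ (¬R ∨ Q) ∧ (¬R ∨ R) ∧ (P ∨ Q) ∧ (P ∨ R) ∧ R
⇔ (¬R ∨ Q) ∧ (P ∨ Q) ∧ R

(¬R ∨ Q) ∧ (P ∨ Q) ∧ R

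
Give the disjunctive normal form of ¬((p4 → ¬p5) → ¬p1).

¬((p4 → ¬p5) → ¬p1)
⇔ ¬(¬(p4 → ¬p5) ∨ ¬p1)
⇔ ¬(¬(¬p4 ∨ ¬p5) ∨ ¬p1)
⇔ ¬¬(¬p4 ∨ ¬p5) ∧ ¬¬p1
⇔ (¬p4 ∨ ¬p5) ∧ ¬¬p1
⇔ (¬p4 ∨ ¬p5) ∧ p1
⇔ (¬p4 ∧ p1) ∨ (¬p5 ∧ p1)

(¬p4 ∧ p1) ∨ (¬p5 ∧ p1)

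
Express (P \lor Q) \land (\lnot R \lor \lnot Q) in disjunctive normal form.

(P \land \lnot R) \lor (P \land \lnot Q) \lor (Q \land \lnot R)

(P \lor Q) \land (\lnot R \lor \lnot Q)
= (P \land \lnot R) \lor (P \land \lnot Q) \lor (Q \land \lnot R) \lor (Q \land \lnot Q)   [distribute \land over \lor]
= (P \land \lnot R) \lor (P \land \lnot Q) \lor (Q \land \lnot R)   [simplify]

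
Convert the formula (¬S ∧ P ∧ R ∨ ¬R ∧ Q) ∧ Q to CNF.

(¬S ∧ P ∧ R ∨ ¬R ∧ Q) ∧ Q
≡ (¬S ∨ ¬R) ∧ (¬S ∨ Q) ∧ (P ∨ ¬R) ∧ (P ∨ Q) ∧ (R ∨ ¬R) ∧ (R ∨ Q) ∧ Q   (distribute ∨ over ∧)
≡ (¬S ∨ ¬R) ∧ (P ∨ ¬R) ∧ Q   (simplify)

(¬S ∨ ¬R) ∧ (P ∨ ¬R) ∧ Q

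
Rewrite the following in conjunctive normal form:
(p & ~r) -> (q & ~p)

~p | r

(p & ~r) -> (q & ~p)
= ~(p & ~r) | (q & ~p)
= ~p | ~~r | (q & ~p)
= ~p | r | (q & ~p)
= (~p | r | q) & (~p | r | ~p)
= ~p | r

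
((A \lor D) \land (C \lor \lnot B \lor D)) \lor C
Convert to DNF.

(A \land \lnot B) \lor D \lor C

((A \lor D) \land (C \lor \lnot B \lor D)) \lor C
⇔ (A \land C) \lor (A \land \lnot B) \lor (A \land D) \lor (D \land C) \lor (D \land \lnot B) \lor (D \land D) \lor C   — distribute \land over \lor
⇔ (A \land \lnot B) \lor D \lor C   — simplify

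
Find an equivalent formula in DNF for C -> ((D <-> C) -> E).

C -> ((D <-> C) -> E)
≡ ~C | ((D <-> C) -> E)   — eliminate ->
≡ ~C | ~(D <-> C) | E   — eliminate ->
≡ ~C | ~((D -> C) & (C -> D)) | E   — eliminate <->
≡ ~C | ~((~D | C) & (C -> D)) | E   — eliminate ->
≡ ~C | ~((~D | C) & (~C | D)) | E   — eliminate ->
≡ ~C | ~(~D | C) | ~(~C | D) | E   — De Morgan
≡ ~C | (~~D & ~C) | ~(~C | D) | E   — De Morgan
≡ ~C | (D & ~C) | ~(~C | D) | E   — double negation
≡ ~C | (D & ~C) | (~~C & ~D) | E   — De Morgan
≡ ~C | (D & ~C) | (C & ~D) | E   — double negation
≡ ~C | (C & ~D) | E   — simplify

~C | (C & ~D) | E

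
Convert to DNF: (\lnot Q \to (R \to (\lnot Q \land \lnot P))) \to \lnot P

(\lnot Q \to (R \to (\lnot Q \land \lnot P))) \to \lnot P
≡ \lnot (\lnot Q \to (R \to (\lnot Q \land \lnot P))) \lor \lnot P
≡ \lnot (\lnot \lnot Q \lor (R \to (\lnot Q \land \lnot P))) \lor \lnot P
≡ \lnot (\lnot \lnot Q \lor \lnot R \lor (\lnot Q \land \lnot P)) \lor \lnot P
≡ (\lnot \lnot \lnot Q \land \lnot \lnot R \land \lnot (\lnot Q \land \lnot P)) \lor \lnot P
≡ (\lnot Q \land \lnot \lnot R \land \lnot (\lnot Q \land \lnot P)) \lor \lnot P
≡ (\lnot Q \land R \land \lnot (\lnot Q \land \lnot P)) \lor \lnot P
≡ (\lnot Q \land R \land (\lnot \lnot Q \lor \lnot \lnot P)) \lor \lnot P
≡ (\lnot Q \land R \land (Q \lor \lnot \lnot P)) \lor \lnot P
≡ (\lnot Q \land R \land (Q \lor P)) \lor \lnot P
≡ (\lnot Q \land R \land Q) \lor (\lnot Q \land R \land P) \lor \lnot P
≡ (\lnot Q \land R \land P) \lor \lnot P

(\lnot Q \land R \land P) \lor \lnot P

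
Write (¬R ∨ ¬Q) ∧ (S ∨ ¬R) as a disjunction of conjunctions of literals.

(¬R ∨ ¬Q) ∧ (S ∨ ¬R)
⇔ (¬R ∧ S) ∨ (¬R ∧ ¬R) ∨ (¬Q ∧ S) ∨ (¬Q ∧ ¬R)   [distribute ∧ over ∨]
⇔ ¬R ∨ (¬Q ∧ S)   [simplify]

¬R ∨ (¬Q ∧ S)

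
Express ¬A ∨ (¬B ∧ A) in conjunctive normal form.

¬A ∨ ¬B

¬A ∨ (¬B ∧ A)
= (¬A ∨ ¬B) ∧ (¬A ∨ A)   — distribute ∨ over ∧
= ¬A ∨ ¬B   — simplify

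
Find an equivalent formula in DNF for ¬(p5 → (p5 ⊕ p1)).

p5 ∧ p1

¬(p5 → (p5 ⊕ p1))
⇔ ¬(¬p5 ∨ (p5 ⊕ p1))
⇔ ¬(¬p5 ∨ (p5 ∧ ¬p1) ∨ (¬p5 ∧ p1))
⇔ ¬¬p5 ∧ ¬(p5 ∧ ¬p1) ∧ ¬(¬p5 ∧ p1)
⇔ p5 ∧ ¬(p5 ∧ ¬p1) ∧ ¬(¬p5 ∧ p1)
⇔ p5 ∧ (¬p5 ∨ ¬¬p1) ∧ ¬(¬p5 ∧ p1)
⇔ p5 ∧ (¬p5 ∨ p1) ∧ ¬(¬p5 ∧ p1)
⇔ p5 ∧ (¬p5 ∨ p1) ∧ (¬¬p5 ∨ ¬p1)
⇔ p5 ∧ (¬p5 ∨ p1) ∧ (p5 ∨ ¬p1)
⇔ (p5 ∧ ¬p5 ∧ p5) ∨ (p5 ∧ ¬p5 ∧ ¬p1) ∨ (p5 ∧ p1 ∧ p5) ∨ (p5 ∧ p1 ∧ ¬p1)
⇔ p5 ∧ p1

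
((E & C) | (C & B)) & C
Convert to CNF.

((E & C) | (C & B)) & C
≡ (E | C) & (E | B) & (C | C) & (C | B) & C   [distribute | over &]
≡ (E | B) & C   [simplify]

(E | B) & C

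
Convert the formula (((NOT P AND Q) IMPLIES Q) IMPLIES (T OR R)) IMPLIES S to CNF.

(((NOT P AND Q) IMPLIES Q) IMPLIES (T OR R)) IMPLIES S
≡ NOT (((NOT P AND Q) IMPLIES Q) IMPLIES (T OR R)) OR S   [eliminate IMPLIES]
≡ NOT (NOT ((NOT P AND Q) IMPLIES Q) OR T OR R) OR S   [eliminate IMPLIES]
≡ NOT (NOT (NOT (NOT P AND Q) OR Q) OR T OR R) OR S   [eliminate IMPLIES]
≡ (NOT NOT (NOT (NOT P AND Q) OR Q) AND NOT T AND NOT R) OR S   [De Morgan]
≡ ((NOT (NOT P AND Q) OR Q) AND NOT T AND NOT R) OR S   [double negation]
≡ ((NOT NOT P OR NOT Q OR Q) AND NOT T AND NOT R) OR S   [De Morgan]
≡ ((P OR NOT Q OR Q) AND NOT T AND NOT R) OR S   [double negation]
≡ (P OR NOT Q OR Q OR S) AND (NOT T OR S) AND (NOT R OR S)   [distribute OR over AND]
≡ (NOT T OR S) AND (NOT R OR S)   [simplify]

(NOT T OR S) AND (NOT R OR S)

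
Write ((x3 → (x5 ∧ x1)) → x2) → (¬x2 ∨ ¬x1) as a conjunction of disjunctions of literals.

¬x2 ∨ ¬x1

((x3 → (x5 ∧ x1)) → x2) → (¬x2 ∨ ¬x1)
= ¬((x3 → (x5 ∧ x1)) → x2) ∨ ¬x2 ∨ ¬x1   (eliminate →)
= ¬(¬(x3 → (x5 ∧ x1)) ∨ x2) ∨ ¬x2 ∨ ¬x1   (eliminate →)
= ¬(¬(¬x3 ∨ (x5 ∧ x1)) ∨ x2) ∨ ¬x2 ∨ ¬x1   (eliminate →)
= (¬¬(¬x3 ∨ (x5 ∧ x1)) ∧ ¬x2) ∨ ¬x2 ∨ ¬x1   (De Morgan)
= ((¬x3 ∨ (x5 ∧ x1)) ∧ ¬x2) ∨ ¬x2 ∨ ¬x1   (double negation)
= (¬x3 ∨ x5 ∨ ¬x2 ∨ ¬x1) ∧ (¬x3 ∨ x1 ∨ ¬x2 ∨ ¬x1) ∧ (¬x2 ∨ ¬x2 ∨ ¬x1)   (distribute ∨ over ∧)
= ¬x2 ∨ ¬x1   (simplify)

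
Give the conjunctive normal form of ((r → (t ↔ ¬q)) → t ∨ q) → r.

(¬t ∨ r) ∧ (¬q ∨ r)

((r → (t ↔ ¬q)) → t ∨ q) → r
≡ ¬((r → (t ↔ ¬q)) → t ∨ q) ∨ r   (eliminate →)
≡ ¬(¬(r → (t ↔ ¬q)) ∨ t ∨ q) ∨ r   (eliminate →)
≡ ¬(¬(¬r ∨ (t ↔ ¬q)) ∨ t ∨ q) ∨ r   (eliminate →)
≡ ¬(¬(¬r ∨ (t → ¬q) ∧ (¬q → t)) ∨ t ∨ q) ∨ r   (eliminate ↔)
≡ ¬(¬(¬r ∨ (¬t ∨ ¬q) ∧ (¬q → t)) ∨ t ∨ q) ∨ r   (eliminate →)
≡ ¬(¬(¬r ∨ (¬t ∨ ¬q) ∧ (¬¬q ∨ t)) ∨ t ∨ q) ∨ r   (eliminate →)
≡ ¬¬(¬r ∨ (¬t ∨ ¬q) ∧ (¬¬q ∨ t)) ∧ ¬t ∧ ¬q ∨ r   (De Morgan)
≡ (¬r ∨ (¬t ∨ ¬q) ∧ (¬¬q ∨ t)) ∧ ¬t ∧ ¬q ∨ r   (double negation)
≡ (¬r ∨ (¬t ∨ ¬q) ∧ (q ∨ t)) ∧ ¬t ∧ ¬q ∨ r   (double negation)
≡ (¬r ∨ ¬t ∨ ¬q ∨ r) ∧ (¬r ∨ q ∨ t ∨ r) ∧ (¬t ∨ r) ∧ (¬q ∨ r)   (distribute ∨ over ∧)
≡ (¬t ∨ r) ∧ (¬q ∨ r)   (simplify)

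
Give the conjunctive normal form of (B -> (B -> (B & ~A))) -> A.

(B -> (B -> (B & ~A))) -> A
≡ ~(B -> (B -> (B & ~A))) | A   (eliminate ->)
≡ ~(~B | (B -> (B & ~A))) | A   (eliminate ->)
≡ ~(~B | ~B | (B & ~A)) | A   (eliminate ->)
≡ (~~B & ~~B & ~(B & ~A)) | A   (De Morgan)
≡ (B & ~~B & ~(B & ~A)) | A   (double negation)
≡ (B & B & ~(B & ~A)) | A   (double negation)
≡ (B & B & (~B | ~~A)) | A   (De Morgan)
≡ (B & B & (~B | A)) | A   (double negation)
≡ (B | A) & (B | A) & (~B | A | A)   (distribute | over &)
≡ (B | A) & (~B | A)   (simplify)

(B | A) & (~B | A)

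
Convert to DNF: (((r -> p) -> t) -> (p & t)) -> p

(r & ~p) | (t & ~p) | p

(((r -> p) -> t) -> (p & t)) -> p
≡ ~(((r -> p) -> t) -> (p & t)) | p   (eliminate ->)
≡ ~(~((r -> p) -> t) | (p & t)) | p   (eliminate ->)
≡ ~(~(~(r -> p) | t) | (p & t)) | p   (eliminate ->)
≡ ~(~(~(~r | p) | t) | (p & t)) | p   (eliminate ->)
≡ (~~(~(~r | p) | t) & ~(p & t)) | p   (De Morgan)
≡ ((~(~r | p) | t) & ~(p & t)) | p   (double negation)
≡ (((~~r & ~p) | t) & ~(p & t)) | p   (De Morgan)
≡ (((r & ~p) | t) & ~(p & t)) | p   (double negation)
≡ (((r & ~p) | t) & (~p | ~t)) | p   (De Morgan)
≡ (r & ~p & ~p) | (r & ~p & ~t) | (t & ~p) | (t & ~t) | p   (distribute & over |)
≡ (r & ~p) | (t & ~p) | p   (simplify)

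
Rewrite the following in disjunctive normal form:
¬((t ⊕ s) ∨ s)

¬((t ⊕ s) ∨ s)
≡ ¬((t ∧ ¬s) ∨ (¬t ∧ s) ∨ s)   [expand ⊕]
≡ ¬(t ∧ ¬s) ∧ ¬(¬t ∧ s) ∧ ¬s   [De Morgan]
≡ (¬t ∨ ¬¬s) ∧ ¬(¬t ∧ s) ∧ ¬s   [De Morgan]
≡ (¬t ∨ s) ∧ ¬(¬t ∧ s) ∧ ¬s   [double negation]
≡ (¬t ∨ s) ∧ (¬¬t ∨ ¬s) ∧ ¬s   [De Morgan]
≡ (¬t ∨ s) ∧ (t ∨ ¬s) ∧ ¬s   [double negation]
≡ (¬t ∧ t ∧ ¬s) ∨ (¬t ∧ ¬s ∧ ¬s) ∨ (s ∧ t ∧ ¬s) ∨ (s ∧ ¬s ∧ ¬s)   [distribute ∧ over ∨]
≡ ¬t ∧ ¬s   [simplify]

¬t ∧ ¬s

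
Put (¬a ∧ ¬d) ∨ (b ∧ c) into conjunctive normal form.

(¬a ∨ b) ∧ (¬a ∨ c) ∧ (¬d ∨ b) ∧ (¬d ∨ c)

(¬a ∧ ¬d) ∨ (b ∧ c)
≡ (¬a ∨ b) ∧ (¬a ∨ c) ∧ (¬d ∨ b) ∧ (¬d ∨ c)   — distribute ∨ over ∧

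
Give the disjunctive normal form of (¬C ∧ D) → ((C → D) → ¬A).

C ∨ ¬D ∨ ¬A

(¬C ∧ D) → ((C → D) → ¬A)
= ¬(¬C ∧ D) ∨ ((C → D) → ¬A)
= ¬(¬C ∧ D) ∨ ¬(C → D) ∨ ¬A
= ¬(¬C ∧ D) ∨ ¬(¬C ∨ D) ∨ ¬A
= ¬¬C ∨ ¬D ∨ ¬(¬C ∨ D) ∨ ¬A
= C ∨ ¬D ∨ ¬(¬C ∨ D) ∨ ¬A
= C ∨ ¬D ∨ (¬¬C ∧ ¬D) ∨ ¬A
= C ∨ ¬D ∨ (C ∧ ¬D) ∨ ¬A
= C ∨ ¬D ∨ ¬A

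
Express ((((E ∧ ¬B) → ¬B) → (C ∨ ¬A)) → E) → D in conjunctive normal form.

((((E ∧ ¬B) → ¬B) → (C ∨ ¬A)) → E) → D
≡ ¬((((E ∧ ¬B) → ¬B) → (C ∨ ¬A)) → E) ∨ D   — eliminate →
≡ ¬(¬(((E ∧ ¬B) → ¬B) → (C ∨ ¬A)) ∨ E) ∨ D   — eliminate →
≡ ¬(¬(¬((E ∧ ¬B) → ¬B) ∨ C ∨ ¬A) ∨ E) ∨ D   — eliminate →
≡ ¬(¬(¬(¬(E ∧ ¬B) ∨ ¬B) ∨ C ∨ ¬A) ∨ E) ∨ D   — eliminate →
≡ (¬¬(¬(¬(E ∧ ¬B) ∨ ¬B) ∨ C ∨ ¬A) ∧ ¬E) ∨ D   — De Morgan
≡ ((¬(¬(E ∧ ¬B) ∨ ¬B) ∨ C ∨ ¬A) ∧ ¬E) ∨ D   — double negation
≡ (((¬¬(E ∧ ¬B) ∧ ¬¬B) ∨ C ∨ ¬A) ∧ ¬E) ∨ D   — De Morgan
≡ (((E ∧ ¬B ∧ ¬¬B) ∨ C ∨ ¬A) ∧ ¬E) ∨ D   — double negation
≡ (((E ∧ ¬B ∧ B) ∨ C ∨ ¬A) ∧ ¬E) ∨ D   — double negation
≡ (E ∨ C ∨ ¬A ∨ D) ∧ (¬B ∨ C ∨ ¬A ∨ D) ∧ (B ∨ C ∨ ¬A ∨ D) ∧ (¬E ∨ D)   — distribute ∨ over ∧

(E ∨ C ∨ ¬A ∨ D) ∧ (¬B ∨ C ∨ ¬A ∨ D) ∧ (B ∨ C ∨ ¬A ∨ D) ∧ (¬E ∨ D)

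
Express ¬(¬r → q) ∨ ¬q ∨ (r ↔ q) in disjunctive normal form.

¬(¬r → q) ∨ ¬q ∨ (r ↔ q)
≡ ¬(¬¬r ∨ q) ∨ ¬q ∨ (r ↔ q)   [eliminate →]
≡ ¬(¬¬r ∨ q) ∨ ¬q ∨ (r → q) ∧ (q → r)   [eliminate ↔]
≡ ¬(¬¬r ∨ q) ∨ ¬q ∨ (¬r ∨ q) ∧ (q → r)   [eliminate →]
≡ ¬(¬¬r ∨ q) ∨ ¬q ∨ (¬r ∨ q) ∧ (¬q ∨ r)   [eliminate →]
≡ ¬¬¬r ∧ ¬q ∨ ¬q ∨ (¬r ∨ q) ∧ (¬q ∨ r)   [De Morgan]
≡ ¬r ∧ ¬q ∨ ¬q ∨ (¬r ∨ q) ∧ (¬q ∨ r)   [double negation]
≡ ¬r ∧ ¬q ∨ ¬q ∨ ¬r ∧ ¬q ∨ ¬r ∧ r ∨ q ∧ ¬q ∨ q ∧ r   [distribute ∧ over ∨]
≡ ¬q ∨ q ∧ r   [simplify]

¬q ∨ q ∧ r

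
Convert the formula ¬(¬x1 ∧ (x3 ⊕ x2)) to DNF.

¬(¬x1 ∧ (x3 ⊕ x2))
≡ ¬(¬x1 ∧ ((x3 ∧ ¬x2) ∨ (¬x3 ∧ x2)))   — expand ⊕
≡ ¬¬x1 ∨ ¬((x3 ∧ ¬x2) ∨ (¬x3 ∧ x2))   — De Morgan
≡ x1 ∨ ¬((x3 ∧ ¬x2) ∨ (¬x3 ∧ x2))   — double negation
≡ x1 ∨ (¬(x3 ∧ ¬x2) ∧ ¬(¬x3 ∧ x2))   — De Morgan
≡ x1 ∨ ((¬x3 ∨ ¬¬x2) ∧ ¬(¬x3 ∧ x2))   — De Morgan
≡ x1 ∨ ((¬x3 ∨ x2) ∧ ¬(¬x3 ∧ x2))   — double negation
≡ x1 ∨ ((¬x3 ∨ x2) ∧ (¬¬x3 ∨ ¬x2))   — De Morgan
≡ x1 ∨ ((¬x3 ∨ x2) ∧ (x3 ∨ ¬x2))   — double negation
≡ x1 ∨ (¬x3 ∧ x3) ∨ (¬x3 ∧ ¬x2) ∨ (x2 ∧ x3) ∨ (x2 ∧ ¬x2)   — distribute ∧ over ∨
≡ x1 ∨ (¬x3 ∧ ¬x2) ∨ (x2 ∧ x3)   — simplify

x1 ∨ (¬x3 ∧ ¬x2) ∨ (x2 ∧ x3)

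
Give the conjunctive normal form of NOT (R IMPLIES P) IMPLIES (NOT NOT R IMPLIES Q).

NOT R OR P OR Q

NOT (R IMPLIES P) IMPLIES (NOT NOT R IMPLIES Q)
≡ NOT NOT (R IMPLIES P) OR (NOT NOT R IMPLIES Q)   [eliminate IMPLIES]
≡ NOT NOT (NOT R OR P) OR (NOT NOT R IMPLIES Q)   [eliminate IMPLIES]
≡ NOT NOT (NOT R OR P) OR NOT NOT NOT R OR Q   [eliminate IMPLIES]
≡ NOT R OR P OR NOT NOT NOT R OR Q   [double negation]
≡ NOT R OR P OR NOT R OR Q   [double negation]
≡ NOT R OR P OR Q   [simplify]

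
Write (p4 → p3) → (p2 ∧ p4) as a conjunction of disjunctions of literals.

p4 ∧ (¬p3 ∨ p2)

(p4 → p3) → (p2 ∧ p4)
≡ ¬(p4 → p3) ∨ (p2 ∧ p4)   — eliminate →
≡ ¬(¬p4 ∨ p3) ∨ (p2 ∧ p4)   — eliminate →
≡ (¬¬p4 ∧ ¬p3) ∨ (p2 ∧ p4)   — De Morgan
≡ (p4 ∧ ¬p3) ∨ (p2 ∧ p4)   — double negation
≡ (p4 ∨ p2) ∧ (p4 ∨ p4) ∧ (¬p3 ∨ p2) ∧ (¬p3 ∨ p4)   — distribute ∨ over ∧
≡ p4 ∧ (¬p3 ∨ p2)   — simplify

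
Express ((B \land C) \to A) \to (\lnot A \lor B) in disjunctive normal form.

\lnot A \lor B

((B \land C) \to A) \to (\lnot A \lor B)
≡ \lnot ((B \land C) \to A) \lor \lnot A \lor B   [eliminate \to]
≡ \lnot (\lnot (B \land C) \lor A) \lor \lnot A \lor B   [eliminate \to]
≡ (\lnot \lnot (B \land C) \land \lnot A) \lor \lnot A \lor B   [De Morgan]
≡ (B \land C \land \lnot A) \lor \lnot A \lor B   [double negation]
≡ \lnot A \lor B   [simplify]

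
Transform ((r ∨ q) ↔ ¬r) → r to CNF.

r ∨ ¬q

((r ∨ q) ↔ ¬r) → r
≡ ¬((r ∨ q) ↔ ¬r) ∨ r   [eliminate →]
≡ ¬(((r ∨ q) → ¬r) ∧ (¬r → (r ∨ q))) ∨ r   [eliminate ↔]
≡ ¬((¬(r ∨ q) ∨ ¬r) ∧ (¬r → (r ∨ q))) ∨ r   [eliminate →]
≡ ¬((¬(r ∨ q) ∨ ¬r) ∧ (¬¬r ∨ r ∨ q)) ∨ r   [eliminate →]
≡ ¬(¬(r ∨ q) ∨ ¬r) ∨ ¬(¬¬r ∨ r ∨ q) ∨ r   [De Morgan]
≡ (¬¬(r ∨ q) ∧ ¬¬r) ∨ ¬(¬¬r ∨ r ∨ q) ∨ r   [De Morgan]
≡ ((r ∨ q) ∧ ¬¬r) ∨ ¬(¬¬r ∨ r ∨ q) ∨ r   [double negation]
≡ ((r ∨ q) ∧ r) ∨ ¬(¬¬r ∨ r ∨ q) ∨ r   [double negation]
≡ ((r ∨ q) ∧ r) ∨ (¬¬¬r ∧ ¬r ∧ ¬q) ∨ r   [De Morgan]
≡ ((r ∨ q) ∧ r) ∨ (¬r ∧ ¬r ∧ ¬q) ∨ r   [double negation]
≡ (r ∨ q ∨ ¬r ∨ r) ∧ (r ∨ q ∨ ¬r ∨ r) ∧ (r ∨ q ∨ ¬q ∨ r) ∧ (r ∨ ¬r ∨ r) ∧ (r ∨ ¬r ∨ r) ∧ (r ∨ ¬q ∨ r)   [distribute ∨ over ∧]
≡ r ∨ ¬q   [simplify]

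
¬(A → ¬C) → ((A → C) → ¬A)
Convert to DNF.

¬(A → ¬C) → ((A → C) → ¬A)
⇔ ¬¬(A → ¬C) ∨ ((A → C) → ¬A)   — eliminate →
⇔ ¬¬(¬A ∨ ¬C) ∨ ((A → C) → ¬A)   — eliminate →
⇔ ¬¬(¬A ∨ ¬C) ∨ ¬(A → C) ∨ ¬A   — eliminate →
⇔ ¬¬(¬A ∨ ¬C) ∨ ¬(¬A ∨ C) ∨ ¬A   — eliminate →
⇔ ¬A ∨ ¬C ∨ ¬(¬A ∨ C) ∨ ¬A   — double negation
⇔ ¬A ∨ ¬C ∨ (¬¬A ∧ ¬C) ∨ ¬A   — De Morgan
⇔ ¬A ∨ ¬C ∨ (A ∧ ¬C) ∨ ¬A   — double negation
⇔ ¬A ∨ ¬C   — simplify

¬A ∨ ¬C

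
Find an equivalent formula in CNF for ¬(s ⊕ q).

¬(s ⊕ q)
≡ ¬((s ∨ q) ∧ ¬(s ∧ q))   — expand ⊕
≡ ¬(s ∨ q) ∨ ¬¬(s ∧ q)   — De Morgan
≡ ¬s ∧ ¬q ∨ ¬¬(s ∧ q)   — De Morgan
≡ ¬s ∧ ¬q ∨ s ∧ q   — double negation
≡ (¬s ∨ s) ∧ (¬s ∨ q) ∧ (¬q ∨ s) ∧ (¬q ∨ q)   — distribute ∨ over ∧
≡ (¬s ∨ q) ∧ (¬q ∨ s)   — simplify

(¬s ∨ q) ∧ (¬q ∨ s)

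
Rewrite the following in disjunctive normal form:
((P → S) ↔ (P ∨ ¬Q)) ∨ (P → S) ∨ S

((P → S) ↔ (P ∨ ¬Q)) ∨ (P → S) ∨ S
⇔ (((P → S) → (P ∨ ¬Q)) ∧ ((P ∨ ¬Q) → (P → S))) ∨ (P → S) ∨ S   [eliminate ↔]
⇔ ((¬(P → S) ∨ P ∨ ¬Q) ∧ ((P ∨ ¬Q) → (P → S))) ∨ (P → S) ∨ S   [eliminate →]
⇔ ((¬(¬P ∨ S) ∨ P ∨ ¬Q) ∧ ((P ∨ ¬Q) → (P → S))) ∨ (P → S) ∨ S   [eliminate →]
⇔ ((¬(¬P ∨ S) ∨ P ∨ ¬Q) ∧ (¬(P ∨ ¬Q) ∨ (P → S))) ∨ (P → S) ∨ S   [eliminate →]
⇔ ((¬(¬P ∨ S) ∨ P ∨ ¬Q) ∧ (¬(P ∨ ¬Q) ∨ ¬P ∨ S)) ∨ (P → S) ∨ S   [eliminate →]
⇔ ((¬(¬P ∨ S) ∨ P ∨ ¬Q) ∧ (¬(P ∨ ¬Q) ∨ ¬P ∨ S)) ∨ ¬P ∨ S ∨ S   [eliminate →]
⇔ (((¬¬P ∧ ¬S) ∨ P ∨ ¬Q) ∧ (¬(P ∨ ¬Q) ∨ ¬P ∨ S)) ∨ ¬P ∨ S ∨ S   [De Morgan]
⇔ (((P ∧ ¬S) ∨ P ∨ ¬Q) ∧ (¬(P ∨ ¬Q) ∨ ¬P ∨ S)) ∨ ¬P ∨ S ∨ S   [double negation]
⇔ (((P ∧ ¬S) ∨ P ∨ ¬Q) ∧ ((¬P ∧ ¬¬Q) ∨ ¬P ∨ S)) ∨ ¬P ∨ S ∨ S   [De Morgan]
⇔ (((P ∧ ¬S) ∨ P ∨ ¬Q) ∧ ((¬P ∧ Q) ∨ ¬P ∨ S)) ∨ ¬P ∨ S ∨ S   [double negation]
⇔ (P ∧ ¬S ∧ ¬P ∧ Q) ∨ (P ∧ ¬S ∧ ¬P) ∨ (P ∧ ¬S ∧ S) ∨ (P ∧ ¬P ∧ Q) ∨ (P ∧ ¬P) ∨ (P ∧ S) ∨ (¬Q ∧ ¬P ∧ Q) ∨ (¬Q ∧ ¬P) ∨ (¬Q ∧ S) ∨ ¬P ∨ S ∨ S   [distribute ∧ over ∨]
⇔ ¬P ∨ S   [simplify]

¬P ∨ S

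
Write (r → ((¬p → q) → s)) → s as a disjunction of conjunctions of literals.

(r ∧ p ∧ ¬s) ∨ (r ∧ q ∧ ¬s) ∨ s

(r → ((¬p → q) → s)) → s
≡ ¬(r → ((¬p → q) → s)) ∨ s   (eliminate →)
≡ ¬(¬r ∨ ((¬p → q) → s)) ∨ s   (eliminate →)
≡ ¬(¬r ∨ ¬(¬p → q) ∨ s) ∨ s   (eliminate →)
≡ ¬(¬r ∨ ¬(¬¬p ∨ q) ∨ s) ∨ s   (eliminate →)
≡ (¬¬r ∧ ¬¬(¬¬p ∨ q) ∧ ¬s) ∨ s   (De Morgan)
≡ (r ∧ ¬¬(¬¬p ∨ q) ∧ ¬s) ∨ s   (double negation)
≡ (r ∧ (¬¬p ∨ q) ∧ ¬s) ∨ s   (double negation)
≡ (r ∧ (p ∨ q) ∧ ¬s) ∨ s   (double negation)
≡ (r ∧ p ∧ ¬s) ∨ (r ∧ q ∧ ¬s) ∨ s   (distribute ∧ over ∨)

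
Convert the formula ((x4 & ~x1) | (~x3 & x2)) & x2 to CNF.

(x4 | ~x3) & (~x1 | ~x3) & x2

((x4 & ~x1) | (~x3 & x2)) & x2
= (x4 | ~x3) & (x4 | x2) & (~x1 | ~x3) & (~x1 | x2) & x2   [distribute | over &]
= (x4 | ~x3) & (~x1 | ~x3) & x2   [simplify]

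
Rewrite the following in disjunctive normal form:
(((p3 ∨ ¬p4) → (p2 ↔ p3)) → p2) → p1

(¬p2 ∧ ¬p3) ∨ p1

(((p3 ∨ ¬p4) → (p2 ↔ p3)) → p2) → p1
= ¬(((p3 ∨ ¬p4) → (p2 ↔ p3)) → p2) ∨ p1   (eliminate →)
= ¬(¬((p3 ∨ ¬p4) → (p2 ↔ p3)) ∨ p2) ∨ p1   (eliminate →)
= ¬(¬(¬(p3 ∨ ¬p4) ∨ (p2 ↔ p3)) ∨ p2) ∨ p1   (eliminate →)
= ¬(¬(¬(p3 ∨ ¬p4) ∨ ((p2 → p3) ∧ (p3 → p2))) ∨ p2) ∨ p1   (eliminate ↔)
= ¬(¬(¬(p3 ∨ ¬p4) ∨ ((¬p2 ∨ p3) ∧ (p3 → p2))) ∨ p2) ∨ p1   (eliminate →)
= ¬(¬(¬(p3 ∨ ¬p4) ∨ ((¬p2 ∨ p3) ∧ (¬p3 ∨ p2))) ∨ p2) ∨ p1   (eliminate →)
= (¬¬(¬(p3 ∨ ¬p4) ∨ ((¬p2 ∨ p3) ∧ (¬p3 ∨ p2))) ∧ ¬p2) ∨ p1   (De Morgan)
= ((¬(p3 ∨ ¬p4) ∨ ((¬p2 ∨ p3) ∧ (¬p3 ∨ p2))) ∧ ¬p2) ∨ p1   (double negation)
= (((¬p3 ∧ ¬¬p4) ∨ ((¬p2 ∨ p3) ∧ (¬p3 ∨ p2))) ∧ ¬p2) ∨ p1   (De Morgan)
= (((¬p3 ∧ p4) ∨ ((¬p2 ∨ p3) ∧ (¬p3 ∨ p2))) ∧ ¬p2) ∨ p1   (double negation)
= (¬p3 ∧ p4 ∧ ¬p2) ∨ (¬p2 ∧ ¬p3 ∧ ¬p2) ∨ (¬p2 ∧ p2 ∧ ¬p2) ∨ (p3 ∧ ¬p3 ∧ ¬p2) ∨ (p3 ∧ p2 ∧ ¬p2) ∨ p1   (distribute ∧ over ∨)
= (¬p2 ∧ ¬p3) ∨ p1   (simplify)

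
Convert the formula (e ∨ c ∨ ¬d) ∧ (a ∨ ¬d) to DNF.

(e ∧ a) ∨ (c ∧ a) ∨ ¬d

(e ∨ c ∨ ¬d) ∧ (a ∨ ¬d)
⇔ (e ∧ a) ∨ (e ∧ ¬d) ∨ (c ∧ a) ∨ (c ∧ ¬d) ∨ (¬d ∧ a) ∨ (¬d ∧ ¬d)   [distribute ∧ over ∨]
⇔ (e ∧ a) ∨ (c ∧ a) ∨ ¬d   [simplify]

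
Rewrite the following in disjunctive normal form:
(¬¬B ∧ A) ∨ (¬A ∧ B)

(B ∧ A) ∨ (¬A ∧ B)

(¬¬B ∧ A) ∨ (¬A ∧ B)
= (B ∧ A) ∨ (¬A ∧ B)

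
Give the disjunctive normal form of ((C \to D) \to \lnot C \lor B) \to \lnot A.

D \land C \land \lnot B \lor \lnot A

((C \to D) \to \lnot C \lor B) \to \lnot A
≡ \lnot ((C \to D) \to \lnot C \lor B) \lor \lnot A   — eliminate \to
≡ \lnot (\lnot (C \to D) \lor \lnot C \lor B) \lor \lnot A   — eliminate \to
≡ \lnot (\lnot (\lnot C \lor D) \lor \lnot C \lor B) \lor \lnot A   — eliminate \to
≡ \lnot \lnot (\lnot C \lor D) \land \lnot \lnot C \land \lnot B \lor \lnot A   — De Morgan
≡ (\lnot C \lor D) \land \lnot \lnot C \land \lnot B \lor \lnot A   — double negation
≡ (\lnot C \lor D) \land C \land \lnot B \lor \lnot A   — double negation
≡ \lnot C \land C \land \lnot B \lor D \land C \land \lnot B \lor \lnot A   — distribute \land over \lor
≡ D \land C \land \lnot B \lor \lnot A   — simplify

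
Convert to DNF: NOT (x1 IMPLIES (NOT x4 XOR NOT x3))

NOT (x1 IMPLIES (NOT x4 XOR NOT x3))
≡ NOT (NOT x1 OR (NOT x4 XOR NOT x3))   (eliminate IMPLIES)
≡ NOT (NOT x1 OR (NOT x4 AND NOT NOT x3) OR (NOT NOT x4 AND NOT x3))   (expand XOR)
≡ NOT NOT x1 AND NOT (NOT x4 AND NOT NOT x3) AND NOT (NOT NOT x4 AND NOT x3)   (De Morgan)
≡ x1 AND NOT (NOT x4 AND NOT NOT x3) AND NOT (NOT NOT x4 AND NOT x3)   (double negation)
≡ x1 AND (NOT NOT x4 OR NOT NOT NOT x3) AND NOT (NOT NOT x4 AND NOT x3)   (De Morgan)
≡ x1 AND (x4 OR NOT NOT NOT x3) AND NOT (NOT NOT x4 AND NOT x3)   (double negation)
≡ x1 AND (x4 OR NOT x3) AND NOT (NOT NOT x4 AND NOT x3)   (double negation)
≡ x1 AND (x4 OR NOT x3) AND (NOT NOT NOT x4 OR NOT NOT x3)   (De Morgan)
≡ x1 AND (x4 OR NOT x3) AND (NOT x4 OR NOT NOT x3)   (double negation)
≡ x1 AND (x4 OR NOT x3) AND (NOT x4 OR x3)   (double negation)
≡ (x1 AND x4 AND NOT x4) OR (x1 AND x4 AND x3) OR (x1 AND NOT x3 AND NOT x4) OR (x1 AND NOT x3 AND x3)   (distribute AND over OR)
≡ (x1 AND x4 AND x3) OR (x1 AND NOT x3 AND NOT x4)   (simplify)

(x1 AND x4 AND x3) OR (x1 AND NOT x3 AND NOT x4)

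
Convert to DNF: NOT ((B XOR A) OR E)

(NOT B AND NOT A AND NOT E) OR (A AND B AND NOT E)

NOT ((B XOR A) OR E)
≡ NOT ((B AND NOT A) OR (NOT B AND A) OR E)   — expand XOR
≡ NOT (B AND NOT A) AND NOT (NOT B AND A) AND NOT E   — De Morgan
≡ (NOT B OR NOT NOT A) AND NOT (NOT B AND A) AND NOT E   — De Morgan
≡ (NOT B OR A) AND NOT (NOT B AND A) AND NOT E   — double negation
≡ (NOT B OR A) AND (NOT NOT B OR NOT A) AND NOT E   — De Morgan
≡ (NOT B OR A) AND (B OR NOT A) AND NOT E   — double negation
≡ (NOT B AND B AND NOT E) OR (NOT B AND NOT A AND NOT E) OR (A AND B AND NOT E) OR (A AND NOT A AND NOT E)   — distribute AND over OR
≡ (NOT B AND NOT A AND NOT E) OR (A AND B AND NOT E)   — simplify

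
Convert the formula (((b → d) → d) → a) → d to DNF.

(((b → d) → d) → a) → d
≡ ¬(((b → d) → d) → a) ∨ d
≡ ¬(¬((b → d) → d) ∨ a) ∨ d
≡ ¬(¬(¬(b → d) ∨ d) ∨ a) ∨ d
≡ ¬(¬(¬(¬b ∨ d) ∨ d) ∨ a) ∨ d
≡ (¬¬(¬(¬b ∨ d) ∨ d) ∧ ¬a) ∨ d
≡ ((¬(¬b ∨ d) ∨ d) ∧ ¬a) ∨ d
≡ (((¬¬b ∧ ¬d) ∨ d) ∧ ¬a) ∨ d
≡ (((b ∧ ¬d) ∨ d) ∧ ¬a) ∨ d
≡ (b ∧ ¬d ∧ ¬a) ∨ (d ∧ ¬a) ∨ d
≡ (b ∧ ¬d ∧ ¬a) ∨ d

(b ∧ ¬d ∧ ¬a) ∨ d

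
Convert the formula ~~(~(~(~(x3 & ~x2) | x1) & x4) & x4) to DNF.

(~x3 & x4) | (x2 & x4) | (x1 & x4)

~~(~(~(~(x3 & ~x2) | x1) & x4) & x4)
⇔ ~(~(~(x3 & ~x2) | x1) & x4) & x4   — double negation
⇔ (~~(~(x3 & ~x2) | x1) | ~x4) & x4   — De Morgan
⇔ (~(x3 & ~x2) | x1 | ~x4) & x4   — double negation
⇔ (~x3 | ~~x2 | x1 | ~x4) & x4   — De Morgan
⇔ (~x3 | x2 | x1 | ~x4) & x4   — double negation
⇔ (~x3 & x4) | (x2 & x4) | (x1 & x4) | (~x4 & x4)   — distribute & over |
⇔ (~x3 & x4) | (x2 & x4) | (x1 & x4)   — simplify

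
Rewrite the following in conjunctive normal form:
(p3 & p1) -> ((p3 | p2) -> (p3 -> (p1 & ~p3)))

~p3 | ~p1

(p3 & p1) -> ((p3 | p2) -> (p3 -> (p1 & ~p3)))
≡ ~(p3 & p1) | ((p3 | p2) -> (p3 -> (p1 & ~p3)))   [eliminate ->]
≡ ~(p3 & p1) | ~(p3 | p2) | (p3 -> (p1 & ~p3))   [eliminate ->]
≡ ~(p3 & p1) | ~(p3 | p2) | ~p3 | (p1 & ~p3)   [eliminate ->]
≡ ~p3 | ~p1 | ~(p3 | p2) | ~p3 | (p1 & ~p3)   [De Morgan]
≡ ~p3 | ~p1 | (~p3 & ~p2) | ~p3 | (p1 & ~p3)   [De Morgan]
≡ (~p3 | ~p1 | ~p3 | ~p3 | p1) & (~p3 | ~p1 | ~p3 | ~p3 | ~p3) & (~p3 | ~p1 | ~p2 | ~p3 | p1) & (~p3 | ~p1 | ~p2 | ~p3 | ~p3)   [distribute | over &]
≡ ~p3 | ~p1   [simplify]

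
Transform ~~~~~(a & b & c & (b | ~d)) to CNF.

~a | ~b | ~c

~~~~~(a & b & c & (b | ~d))
≡ ~~~(a & b & c & (b | ~d))   [double negation]
≡ ~(a & b & c & (b | ~d))   [double negation]
≡ ~a | ~b | ~c | ~(b | ~d)   [De Morgan]
≡ ~a | ~b | ~c | (~b & ~~d)   [De Morgan]
≡ ~a | ~b | ~c | (~b & d)   [double negation]
≡ (~a | ~b | ~c | ~b) & (~a | ~b | ~c | d)   [distribute | over &]
≡ ~a | ~b | ~c   [simplify]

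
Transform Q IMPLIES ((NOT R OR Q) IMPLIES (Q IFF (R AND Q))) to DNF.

Q IMPLIES ((NOT R OR Q) IMPLIES (Q IFF (R AND Q)))
≡ NOT Q OR ((NOT R OR Q) IMPLIES (Q IFF (R AND Q)))   — eliminate IMPLIES
≡ NOT Q OR NOT (NOT R OR Q) OR (Q IFF (R AND Q))   — eliminate IMPLIES
≡ NOT Q OR NOT (NOT R OR Q) OR ((Q IMPLIES (R AND Q)) AND ((R AND Q) IMPLIES Q))   — eliminate IFF
≡ NOT Q OR NOT (NOT R OR Q) OR ((NOT Q OR (R AND Q)) AND ((R AND Q) IMPLIES Q))   — eliminate IMPLIES
≡ NOT Q OR NOT (NOT R OR Q) OR ((NOT Q OR (R AND Q)) AND (NOT (R AND Q) OR Q))   — eliminate IMPLIES
≡ NOT Q OR (NOT NOT R AND NOT Q) OR ((NOT Q OR (R AND Q)) AND (NOT (R AND Q) OR Q))   — De Morgan
≡ NOT Q OR (R AND NOT Q) OR ((NOT Q OR (R AND Q)) AND (NOT (R AND Q) OR Q))   — double negation
≡ NOT Q OR (R AND NOT Q) OR ((NOT Q OR (R AND Q)) AND (NOT R OR NOT Q OR Q))   — De Morgan
≡ NOT Q OR (R AND NOT Q) OR (NOT Q AND NOT R) OR (NOT Q AND NOT Q) OR (NOT Q AND Q) OR (R AND Q AND NOT R) OR (R AND Q AND NOT Q) OR (R AND Q AND Q)   — distribute AND over OR
≡ NOT Q OR (R AND Q)   — simplify

NOT Q OR (R AND Q)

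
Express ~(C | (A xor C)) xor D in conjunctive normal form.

~(C | (A xor C)) xor D
⇔ (~(C | (A xor C)) | D) & ~(~(C | (A xor C)) & D)   [expand xor]
⇔ (~(C | ((A | C) & ~(A & C))) | D) & ~(~(C | (A xor C)) & D)   [expand xor]
⇔ (~(C | ((A | C) & ~(A & C))) | D) & ~(~(C | ((A | C) & ~(A & C))) & D)   [expand xor]
⇔ ((~C & ~((A | C) & ~(A & C))) | D) & ~(~(C | ((A | C) & ~(A & C))) & D)   [De Morgan]
⇔ ((~C & (~(A | C) | ~~(A & C))) | D) & ~(~(C | ((A | C) & ~(A & C))) & D)   [De Morgan]
⇔ ((~C & ((~A & ~C) | ~~(A & C))) | D) & ~(~(C | ((A | C) & ~(A & C))) & D)   [De Morgan]
⇔ ((~C & ((~A & ~C) | (A & C))) | D) & ~(~(C | ((A | C) & ~(A & C))) & D)   [double negation]
⇔ ((~C & ((~A & ~C) | (A & C))) | D) & (~~(C | ((A | C) & ~(A & C))) | ~D)   [De Morgan]
⇔ ((~C & ((~A & ~C) | (A & C))) | D) & (C | ((A | C) & ~(A & C)) | ~D)   [double negation]
⇔ ((~C & ((~A & ~C) | (A & C))) | D) & (C | ((A | C) & (~A | ~C)) | ~D)   [De Morgan]
⇔ (~C | D) & (~A | A | D) & (~A | C | D) & (~C | A | D) & (~C | C | D) & (C | A | C | ~D) & (C | ~A | ~C | ~D)   [distribute | over &]
⇔ (~C | D) & (~A | C | D) & (C | A | ~D)   [simplify]

(~C | D) & (~A | C | D) & (C | A | ~D)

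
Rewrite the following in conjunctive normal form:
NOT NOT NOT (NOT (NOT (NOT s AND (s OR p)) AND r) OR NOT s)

NOT NOT NOT (NOT (NOT (NOT s AND (s OR p)) AND r) OR NOT s)
= NOT (NOT (NOT (NOT s AND (s OR p)) AND r) OR NOT s)   [double negation]
= NOT NOT (NOT (NOT s AND (s OR p)) AND r) AND NOT NOT s   [De Morgan]
= NOT (NOT s AND (s OR p)) AND r AND NOT NOT s   [double negation]
= (NOT NOT s OR NOT (s OR p)) AND r AND NOT NOT s   [De Morgan]
= (s OR NOT (s OR p)) AND r AND NOT NOT s   [double negation]
= (s OR (NOT s AND NOT p)) AND r AND NOT NOT s   [De Morgan]
= (s OR (NOT s AND NOT p)) AND r AND s   [double negation]
= (s OR NOT s) AND (s OR NOT p) AND r AND s   [distribute OR over AND]
= r AND s   [simplify]

r AND s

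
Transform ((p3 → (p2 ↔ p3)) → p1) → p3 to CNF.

¬p1 ∨ p3

((p3 → (p2 ↔ p3)) → p1) → p3
= ¬((p3 → (p2 ↔ p3)) → p1) ∨ p3   [eliminate →]
= ¬(¬(p3 → (p2 ↔ p3)) ∨ p1) ∨ p3   [eliminate →]
= ¬(¬(¬p3 ∨ (p2 ↔ p3)) ∨ p1) ∨ p3   [eliminate →]
= ¬(¬(¬p3 ∨ (p2 → p3) ∧ (p3 → p2)) ∨ p1) ∨ p3   [eliminate ↔]
= ¬(¬(¬p3 ∨ (¬p2 ∨ p3) ∧ (p3 → p2)) ∨ p1) ∨ p3   [eliminate →]
= ¬(¬(¬p3 ∨ (¬p2 ∨ p3) ∧ (¬p3 ∨ p2)) ∨ p1) ∨ p3   [eliminate →]
= ¬¬(¬p3 ∨ (¬p2 ∨ p3) ∧ (¬p3 ∨ p2)) ∧ ¬p1 ∨ p3   [De Morgan]
= (¬p3 ∨ (¬p2 ∨ p3) ∧ (¬p3 ∨ p2)) ∧ ¬p1 ∨ p3   [double negation]
= (¬p3 ∨ ¬p2 ∨ p3 ∨ p3) ∧ (¬p3 ∨ ¬p3 ∨ p2 ∨ p3) ∧ (¬p1 ∨ p3)   [distribute ∨ over ∧]
= ¬p1 ∨ p3   [simplify]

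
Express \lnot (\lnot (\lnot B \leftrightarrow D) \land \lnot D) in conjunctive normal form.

B \lor D

\lnot (\lnot (\lnot B \leftrightarrow D) \land \lnot D)
≡ \lnot (\lnot ((\lnot B \to D) \land (D \to \lnot B)) \land \lnot D)
≡ \lnot (\lnot ((\lnot \lnot B \lor D) \land (D \to \lnot B)) \land \lnot D)
≡ \lnot (\lnot ((\lnot \lnot B \lor D) \land (\lnot D \lor \lnot B)) \land \lnot D)
≡ \lnot \lnot ((\lnot \lnot B \lor D) \land (\lnot D \lor \lnot B)) \lor \lnot \lnot D
≡ ((\lnot \lnot B \lor D) \land (\lnot D \lor \lnot B)) \lor \lnot \lnot D
≡ ((B \lor D) \land (\lnot D \lor \lnot B)) \lor \lnot \lnot D
≡ ((B \lor D) \land (\lnot D \lor \lnot B)) \lor D
≡ (B \lor D \lor D) \land (\lnot D \lor \lnot B \lor D)
≡ B \lor D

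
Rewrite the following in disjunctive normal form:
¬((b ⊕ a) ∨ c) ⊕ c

¬b ∧ ¬a ∧ ¬c ∨ a ∧ b ∧ ¬c ∨ c

¬((b ⊕ a) ∨ c) ⊕ c
≡ ¬((b ⊕ a) ∨ c) ∧ ¬c ∨ ¬¬((b ⊕ a) ∨ c) ∧ c   [expand ⊕]
≡ ¬(b ∧ ¬a ∨ ¬b ∧ a ∨ c) ∧ ¬c ∨ ¬¬((b ⊕ a) ∨ c) ∧ c   [expand ⊕]
≡ ¬(b ∧ ¬a ∨ ¬b ∧ a ∨ c) ∧ ¬c ∨ ¬¬(b ∧ ¬a ∨ ¬b ∧ a ∨ c) ∧ c   [expand ⊕]
≡ ¬(b ∧ ¬a) ∧ ¬(¬b ∧ a) ∧ ¬c ∧ ¬c ∨ ¬¬(b ∧ ¬a ∨ ¬b ∧ a ∨ c) ∧ c   [De Morgan]
≡ (¬b ∨ ¬¬a) ∧ ¬(¬b ∧ a) ∧ ¬c ∧ ¬c ∨ ¬¬(b ∧ ¬a ∨ ¬b ∧ a ∨ c) ∧ c   [De Morgan]
≡ (¬b ∨ a) ∧ ¬(¬b ∧ a) ∧ ¬c ∧ ¬c ∨ ¬¬(b ∧ ¬a ∨ ¬b ∧ a ∨ c) ∧ c   [double negation]
≡ (¬b ∨ a) ∧ (¬¬b ∨ ¬a) ∧ ¬c ∧ ¬c ∨ ¬¬(b ∧ ¬a ∨ ¬b ∧ a ∨ c) ∧ c   [De Morgan]
≡ (¬b ∨ a) ∧ (b ∨ ¬a) ∧ ¬c ∧ ¬c ∨ ¬¬(b ∧ ¬a ∨ ¬b ∧ a ∨ c) ∧ c   [double negation]
≡ (¬b ∨ a) ∧ (b ∨ ¬a) ∧ ¬c ∧ ¬c ∨ (b ∧ ¬a ∨ ¬b ∧ a ∨ c) ∧ c   [double negation]
≡ ¬b ∧ b ∧ ¬c ∧ ¬c ∨ ¬b ∧ ¬a ∧ ¬c ∧ ¬c ∨ a ∧ b ∧ ¬c ∧ ¬c ∨ a ∧ ¬a ∧ ¬c ∧ ¬c ∨ b ∧ ¬a ∧ c ∨ ¬b ∧ a ∧ c ∨ c ∧ c   [distribute ∧ over ∨]
≡ ¬b ∧ ¬a ∧ ¬c ∨ a ∧ b ∧ ¬c ∨ c   [simplify]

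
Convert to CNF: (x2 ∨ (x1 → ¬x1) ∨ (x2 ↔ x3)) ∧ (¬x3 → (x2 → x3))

(x2 ∨ (x1 → ¬x1) ∨ (x2 ↔ x3)) ∧ (¬x3 → (x2 → x3))
⇔ (x2 ∨ ¬x1 ∨ ¬x1 ∨ (x2 ↔ x3)) ∧ (¬x3 → (x2 → x3))   (eliminate →)
⇔ (x2 ∨ ¬x1 ∨ ¬x1 ∨ ((x2 → x3) ∧ (x3 → x2))) ∧ (¬x3 → (x2 → x3))   (eliminate ↔)
⇔ (x2 ∨ ¬x1 ∨ ¬x1 ∨ ((¬x2 ∨ x3) ∧ (x3 → x2))) ∧ (¬x3 → (x2 → x3))   (eliminate →)
⇔ (x2 ∨ ¬x1 ∨ ¬x1 ∨ ((¬x2 ∨ x3) ∧ (¬x3 ∨ x2))) ∧ (¬x3 → (x2 → x3))   (eliminate →)
⇔ (x2 ∨ ¬x1 ∨ ¬x1 ∨ ((¬x2 ∨ x3) ∧ (¬x3 ∨ x2))) ∧ (¬¬x3 ∨ (x2 → x3))   (eliminate →)
⇔ (x2 ∨ ¬x1 ∨ ¬x1 ∨ ((¬x2 ∨ x3) ∧ (¬x3 ∨ x2))) ∧ (¬¬x3 ∨ ¬x2 ∨ x3)   (eliminate →)
⇔ (x2 ∨ ¬x1 ∨ ¬x1 ∨ ((¬x2 ∨ x3) ∧ (¬x3 ∨ x2))) ∧ (x3 ∨ ¬x2 ∨ x3)   (double negation)
⇔ (x2 ∨ ¬x1 ∨ ¬x1 ∨ ¬x2 ∨ x3) ∧ (x2 ∨ ¬x1 ∨ ¬x1 ∨ ¬x3 ∨ x2) ∧ (x3 ∨ ¬x2 ∨ x3)   (distribute ∨ over ∧)
⇔ (x2 ∨ ¬x1 ∨ ¬x3) ∧ (x3 ∨ ¬x2)   (simplify)

(x2 ∨ ¬x1 ∨ ¬x3) ∧ (x3 ∨ ¬x2)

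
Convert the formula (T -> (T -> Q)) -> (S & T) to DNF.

(T -> (T -> Q)) -> (S & T)
≡ ~(T -> (T -> Q)) | (S & T)   (eliminate ->)
≡ ~(~T | (T -> Q)) | (S & T)   (eliminate ->)
≡ ~(~T | ~T | Q) | (S & T)   (eliminate ->)
≡ (~~T & ~~T & ~Q) | (S & T)   (De Morgan)
≡ (T & ~~T & ~Q) | (S & T)   (double negation)
≡ (T & T & ~Q) | (S & T)   (double negation)
≡ (T & ~Q) | (S & T)   (simplify)

(T & ~Q) | (S & T)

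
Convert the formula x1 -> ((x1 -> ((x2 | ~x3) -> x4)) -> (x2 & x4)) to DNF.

x1 -> ((x1 -> ((x2 | ~x3) -> x4)) -> (x2 & x4))
= ~x1 | ((x1 -> ((x2 | ~x3) -> x4)) -> (x2 & x4))
= ~x1 | ~(x1 -> ((x2 | ~x3) -> x4)) | (x2 & x4)
= ~x1 | ~(~x1 | ((x2 | ~x3) -> x4)) | (x2 & x4)
= ~x1 | ~(~x1 | ~(x2 | ~x3) | x4) | (x2 & x4)
= ~x1 | (~~x1 & ~~(x2 | ~x3) & ~x4) | (x2 & x4)
= ~x1 | (x1 & ~~(x2 | ~x3) & ~x4) | (x2 & x4)
= ~x1 | (x1 & (x2 | ~x3) & ~x4) | (x2 & x4)
= ~x1 | (x1 & x2 & ~x4) | (x1 & ~x3 & ~x4) | (x2 & x4)

~x1 | (x1 & x2 & ~x4) | (x1 & ~x3 & ~x4) | (x2 & x4)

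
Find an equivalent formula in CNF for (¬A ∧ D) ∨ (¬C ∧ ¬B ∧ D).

(¬A ∧ D) ∨ (¬C ∧ ¬B ∧ D)
≡ (¬A ∨ ¬C) ∧ (¬A ∨ ¬B) ∧ (¬A ∨ D) ∧ (D ∨ ¬C) ∧ (D ∨ ¬B) ∧ (D ∨ D)
≡ (¬A ∨ ¬C) ∧ (¬A ∨ ¬B) ∧ D

(¬A ∨ ¬C) ∧ (¬A ∨ ¬B) ∧ D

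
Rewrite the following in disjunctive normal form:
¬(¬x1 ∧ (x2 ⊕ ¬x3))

¬(¬x1 ∧ (x2 ⊕ ¬x3))
= ¬(¬x1 ∧ ((x2 ∧ ¬¬x3) ∨ (¬x2 ∧ ¬x3)))   — expand ⊕
= ¬¬x1 ∨ ¬((x2 ∧ ¬¬x3) ∨ (¬x2 ∧ ¬x3))   — De Morgan
= x1 ∨ ¬((x2 ∧ ¬¬x3) ∨ (¬x2 ∧ ¬x3))   — double negation
= x1 ∨ (¬(x2 ∧ ¬¬x3) ∧ ¬(¬x2 ∧ ¬x3))   — De Morgan
= x1 ∨ ((¬x2 ∨ ¬¬¬x3) ∧ ¬(¬x2 ∧ ¬x3))   — De Morgan
= x1 ∨ ((¬x2 ∨ ¬x3) ∧ ¬(¬x2 ∧ ¬x3))   — double negation
= x1 ∨ ((¬x2 ∨ ¬x3) ∧ (¬¬x2 ∨ ¬¬x3))   — De Morgan
= x1 ∨ ((¬x2 ∨ ¬x3) ∧ (x2 ∨ ¬¬x3))   — double negation
= x1 ∨ ((¬x2 ∨ ¬x3) ∧ (x2 ∨ x3))   — double negation
= x1 ∨ (¬x2 ∧ x2) ∨ (¬x2 ∧ x3) ∨ (¬x3 ∧ x2) ∨ (¬x3 ∧ x3)   — distribute ∧ over ∨
= x1 ∨ (¬x2 ∧ x3) ∨ (¬x3 ∧ x2)   — simplify

x1 ∨ (¬x2 ∧ x3) ∨ (¬x3 ∧ x2)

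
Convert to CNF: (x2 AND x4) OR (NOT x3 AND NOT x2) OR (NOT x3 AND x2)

(x2 OR NOT x3) AND (x4 OR NOT x3)

(x2 AND x4) OR (NOT x3 AND NOT x2) OR (NOT x3 AND x2)
⇔ (x2 OR NOT x3 OR NOT x3) AND (x2 OR NOT x3 OR x2) AND (x2 OR NOT x2 OR NOT x3) AND (x2 OR NOT x2 OR x2) AND (x4 OR NOT x3 OR NOT x3) AND (x4 OR NOT x3 OR x2) AND (x4 OR NOT x2 OR NOT x3) AND (x4 OR NOT x2 OR x2)   [distribute OR over AND]
⇔ (x2 OR NOT x3) AND (x4 OR NOT x3)   [simplify]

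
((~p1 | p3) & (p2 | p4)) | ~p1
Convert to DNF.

(p3 & p2) | (p3 & p4) | ~p1

((~p1 | p3) & (p2 | p4)) | ~p1
≡ (~p1 & p2) | (~p1 & p4) | (p3 & p2) | (p3 & p4) | ~p1
≡ (p3 & p2) | (p3 & p4) | ~p1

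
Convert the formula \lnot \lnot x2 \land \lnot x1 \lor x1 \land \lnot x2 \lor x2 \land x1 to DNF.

x2 \land \lnot x1 \lor x1 \land \lnot x2 \lor x2 \land x1

\lnot \lnot x2 \land \lnot x1 \lor x1 \land \lnot x2 \lor x2 \land x1
≡ x2 \land \lnot x1 \lor x1 \land \lnot x2 \lor x2 \land x1   [double negation]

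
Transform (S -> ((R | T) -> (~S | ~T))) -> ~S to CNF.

T | ~S

(S -> ((R | T) -> (~S | ~T))) -> ~S
≡ ~(S -> ((R | T) -> (~S | ~T))) | ~S
≡ ~(~S | ((R | T) -> (~S | ~T))) | ~S
≡ ~(~S | ~(R | T) | ~S | ~T) | ~S
≡ (~~S & ~~(R | T) & ~~S & ~~T) | ~S
≡ (S & ~~(R | T) & ~~S & ~~T) | ~S
≡ (S & (R | T) & ~~S & ~~T) | ~S
≡ (S & (R | T) & S & ~~T) | ~S
≡ (S & (R | T) & S & T) | ~S
≡ (S | ~S) & (R | T | ~S) & (S | ~S) & (T | ~S)
≡ T | ~S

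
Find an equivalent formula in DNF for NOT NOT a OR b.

NOT NOT a OR b
⇔ a OR b   — double negation

a OR b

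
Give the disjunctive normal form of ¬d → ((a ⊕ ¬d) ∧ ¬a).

¬d → ((a ⊕ ¬d) ∧ ¬a)
= ¬¬d ∨ ((a ⊕ ¬d) ∧ ¬a)   — eliminate →
= ¬¬d ∨ (((a ∧ ¬¬d) ∨ (¬a ∧ ¬d)) ∧ ¬a)   — expand ⊕
= d ∨ (((a ∧ ¬¬d) ∨ (¬a ∧ ¬d)) ∧ ¬a)   — double negation
= d ∨ (((a ∧ d) ∨ (¬a ∧ ¬d)) ∧ ¬a)   — double negation
= d ∨ (a ∧ d ∧ ¬a) ∨ (¬a ∧ ¬d ∧ ¬a)   — distribute ∧ over ∨
= d ∨ (¬a ∧ ¬d)   — simplify

d ∨ (¬a ∧ ¬d)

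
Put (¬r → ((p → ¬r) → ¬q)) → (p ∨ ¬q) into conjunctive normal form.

¬r ∨ p ∨ ¬q

(¬r → ((p → ¬r) → ¬q)) → (p ∨ ¬q)
= ¬(¬r → ((p → ¬r) → ¬q)) ∨ p ∨ ¬q   (eliminate →)
= ¬(¬¬r ∨ ((p → ¬r) → ¬q)) ∨ p ∨ ¬q   (eliminate →)
= ¬(¬¬r ∨ ¬(p → ¬r) ∨ ¬q) ∨ p ∨ ¬q   (eliminate →)
= ¬(¬¬r ∨ ¬(¬p ∨ ¬r) ∨ ¬q) ∨ p ∨ ¬q   (eliminate →)
= (¬¬¬r ∧ ¬¬(¬p ∨ ¬r) ∧ ¬¬q) ∨ p ∨ ¬q   (De Morgan)
= (¬r ∧ ¬¬(¬p ∨ ¬r) ∧ ¬¬q) ∨ p ∨ ¬q   (double negation)
= (¬r ∧ (¬p ∨ ¬r) ∧ ¬¬q) ∨ p ∨ ¬q   (double negation)
= (¬r ∧ (¬p ∨ ¬r) ∧ q) ∨ p ∨ ¬q   (double negation)
= (¬r ∨ p ∨ ¬q) ∧ (¬p ∨ ¬r ∨ p ∨ ¬q) ∧ (q ∨ p ∨ ¬q)   (distribute ∨ over ∧)
= ¬r ∨ p ∨ ¬q   (simplify)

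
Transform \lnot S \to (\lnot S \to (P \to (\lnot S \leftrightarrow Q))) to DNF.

S \lor \lnot P \lor (Q \land \lnot S)

\lnot S \to (\lnot S \to (P \to (\lnot S \leftrightarrow Q)))
= \lnot \lnot S \lor (\lnot S \to (P \to (\lnot S \leftrightarrow Q)))   [eliminate \to]
= \lnot \lnot S \lor \lnot \lnot S \lor (P \to (\lnot S \leftrightarrow Q))   [eliminate \to]
= \lnot \lnot S \lor \lnot \lnot S \lor \lnot P \lor (\lnot S \leftrightarrow Q)   [eliminate \to]
= \lnot \lnot S \lor \lnot \lnot S \lor \lnot P \lor ((\lnot S \to Q) \land (Q \to \lnot S))   [eliminate \leftrightarrow]
= \lnot \lnot S \lor \lnot \lnot S \lor \lnot P \lor ((\lnot \lnot S \lor Q) \land (Q \to \lnot S))   [eliminate \to]
= \lnot \lnot S \lor \lnot \lnot S \lor \lnot P \lor ((\lnot \lnot S \lor Q) \land (\lnot Q \lor \lnot S))   [eliminate \to]
= S \lor \lnot \lnot S \lor \lnot P \lor ((\lnot \lnot S \lor Q) \land (\lnot Q \lor \lnot S))   [double negation]
= S \lor S \lor \lnot P \lor ((\lnot \lnot S \lor Q) \land (\lnot Q \lor \lnot S))   [double negation]
= S \lor S \lor \lnot P \lor ((S \lor Q) \land (\lnot Q \lor \lnot S))   [double negation]
= S \lor S \lor \lnot P \lor (S \land \lnot Q) \lor (S \land \lnot S) \lor (Q \land \lnot Q) \lor (Q \land \lnot S)   [distribute \land over \lor]
= S \lor \lnot P \lor (Q \land \lnot S)   [simplify]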